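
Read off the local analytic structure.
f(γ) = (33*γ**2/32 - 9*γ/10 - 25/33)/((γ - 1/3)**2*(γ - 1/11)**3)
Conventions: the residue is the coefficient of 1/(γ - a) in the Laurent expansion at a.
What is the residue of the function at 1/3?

The residue is 105403221/131072.

At the order-2 pole 1/3 set g(γ) = (γ - (1/3))^2*f(γ) = (33*γ**2/32 - 9*γ/10 - 25/33)/(γ - 1/11)**3.
Order-2 pole: residue = g'(a); g'(1/3) = 105403221/131072, so the residue is 105403221/131072.


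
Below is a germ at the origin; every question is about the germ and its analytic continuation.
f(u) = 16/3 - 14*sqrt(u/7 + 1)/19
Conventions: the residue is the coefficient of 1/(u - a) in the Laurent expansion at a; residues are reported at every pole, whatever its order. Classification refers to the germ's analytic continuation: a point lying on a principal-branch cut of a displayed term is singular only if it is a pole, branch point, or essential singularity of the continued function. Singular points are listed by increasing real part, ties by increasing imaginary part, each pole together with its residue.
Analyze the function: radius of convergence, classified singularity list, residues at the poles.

Radius of convergence at 0: 7.
At -7: an algebraic (square-root) branch point.

Branch term (-14/19)*sqrt(1 - u/(-7)): its argument vanishes at u = -7, a square-root branch point, modulus 7.
The radius of convergence is the smallest modulus among the singular points: 7.


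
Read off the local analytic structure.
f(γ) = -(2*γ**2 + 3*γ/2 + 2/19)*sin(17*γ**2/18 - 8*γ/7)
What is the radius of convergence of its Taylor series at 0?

The radius of convergence is infinite.

The factor -sin(17*γ**2/18 - 8*γ/7) is entire and contributes no finite singular point.
The polynomial part has no poles.
No finite singular points: the Taylor series at 0 converges everywhere.


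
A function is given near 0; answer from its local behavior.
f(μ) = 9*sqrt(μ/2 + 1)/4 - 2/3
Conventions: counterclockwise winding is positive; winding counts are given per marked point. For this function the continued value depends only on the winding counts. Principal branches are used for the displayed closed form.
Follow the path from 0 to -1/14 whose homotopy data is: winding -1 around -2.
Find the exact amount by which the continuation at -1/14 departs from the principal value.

The rational part is single-valued and drops out of the difference; each branch term changes only by its own monodromy.
(9/4)*sqrt(1 - μ/(-2)): winding -1 is odd, the square root flips sign, contributing -2*(9/4)*sqrt(1 - (-1/14)/(-2)) = -2*(9/4)*sqrt(27/28) = -(27/28)*sqrt(21).
Summing the contributions at μ = -1/14 gives -(27/28)*sqrt(21).

Continued minus principal equals -(27/28)*sqrt(21).


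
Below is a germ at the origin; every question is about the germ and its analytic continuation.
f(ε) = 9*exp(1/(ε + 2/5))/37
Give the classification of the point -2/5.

The exponent 1/(ε - (-2/5)) has a pole at -2/5, so exp(1/(ε - (-2/5))) takes every nonzero value near it: an essential singularity (not a pole of any order).

The point is an essential singularity.


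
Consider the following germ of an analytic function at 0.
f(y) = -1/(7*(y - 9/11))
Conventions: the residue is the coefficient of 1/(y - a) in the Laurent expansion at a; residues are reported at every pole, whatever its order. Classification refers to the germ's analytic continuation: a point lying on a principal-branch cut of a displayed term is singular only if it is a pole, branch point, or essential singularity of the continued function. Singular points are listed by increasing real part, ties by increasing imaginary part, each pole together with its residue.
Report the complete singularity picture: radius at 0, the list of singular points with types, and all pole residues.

Denominator factor (y - 9/11): pole of order 1 at 9/11, modulus 9/11.
The radius of convergence is the smallest modulus among the singular points: 9/11.
At the order-1 pole 9/11 set g(y) = (y - (9/11))*f(y) = -1/7.
Simple pole: residue = g(a) at a = 9/11, which is -1/7.

Radius of convergence at 0: 9/11.
At 9/11: a pole of order 1; residue -1/7.


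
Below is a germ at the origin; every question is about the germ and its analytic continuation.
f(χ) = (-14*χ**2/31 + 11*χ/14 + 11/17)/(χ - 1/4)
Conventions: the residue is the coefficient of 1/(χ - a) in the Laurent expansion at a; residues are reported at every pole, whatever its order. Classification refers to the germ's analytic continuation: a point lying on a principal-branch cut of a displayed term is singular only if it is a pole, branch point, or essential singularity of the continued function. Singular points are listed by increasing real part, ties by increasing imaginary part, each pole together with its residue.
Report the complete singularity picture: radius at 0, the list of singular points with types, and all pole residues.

Radius of convergence at 0: 1/4.
At 1/4: a pole of order 1; residue 6015/7378.

Denominator factor (χ - 1/4): pole of order 1 at 1/4, modulus 1/4.
The radius of convergence is the smallest modulus among the singular points: 1/4.
At the order-1 pole 1/4 set g(χ) = (χ - (1/4))*f(χ) = -14*χ**2/31 + 11*χ/14 + 11/17.
Simple pole: residue = g(a) at a = 1/4, which is 6015/7378.


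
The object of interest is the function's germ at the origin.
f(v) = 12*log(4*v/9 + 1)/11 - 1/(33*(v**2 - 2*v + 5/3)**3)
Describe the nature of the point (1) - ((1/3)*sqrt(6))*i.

The denominator factor v**2 - 2*v + 5/3 vanishes at (1) - ((1/3)*sqrt(6))*i and appears to the power 3; the numerator there equals -1/33, nonzero, and no other factor vanishes.
The branch terms are analytic at this point.
Hence a pole whose order is the multiplicity, 3.

The point is a pole of order 3.


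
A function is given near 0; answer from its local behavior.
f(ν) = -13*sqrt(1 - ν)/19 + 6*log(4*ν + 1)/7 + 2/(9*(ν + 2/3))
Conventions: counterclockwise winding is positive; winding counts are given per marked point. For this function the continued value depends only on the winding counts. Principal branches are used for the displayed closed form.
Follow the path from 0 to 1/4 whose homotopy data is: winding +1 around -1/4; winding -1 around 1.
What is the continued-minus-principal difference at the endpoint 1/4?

Continued minus principal equals ((13/19)*sqrt(3)) + ((12/7)*pi)*i.

The rational part is single-valued and drops out of the difference; each branch term changes only by its own monodromy.
(-13/19)*sqrt(1 - ν/(1)): winding -1 is odd, the square root flips sign, contributing -2*(-13/19)*sqrt(1 - (1/4)/(1)) = -2*(-13/19)*sqrt(3/4) = (13/19)*sqrt(3).
(6/7)*log(1 - ν/(-1/4)): each positive loop around -1/4 adds 2*pi*i to the log, so winding +1 contributes (6/7)*(1)*2*pi*i = (12/7)*pi*i.
Summing the contributions at ν = 1/4 gives ((13/19)*sqrt(3)) + ((12/7)*pi)*i.


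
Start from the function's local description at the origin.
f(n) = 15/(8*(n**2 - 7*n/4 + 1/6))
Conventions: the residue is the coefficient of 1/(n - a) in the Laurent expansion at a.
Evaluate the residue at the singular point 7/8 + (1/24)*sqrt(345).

The residue is (3/46)*sqrt(345).

The factor n**2 - 7*n/4 + 1/6 splits as (n - a)(n - a') with a = 7/8 + (1/24)*sqrt(345), a' = 7/8 - (1/24)*sqrt(345). At the order-1 pole a set g(n) = (n - a)*f(n) = [15/8] / (n - a').
Simple pole: residue = g(a) at a = 7/8 + (1/24)*sqrt(345), which is (3/46)*sqrt(345).


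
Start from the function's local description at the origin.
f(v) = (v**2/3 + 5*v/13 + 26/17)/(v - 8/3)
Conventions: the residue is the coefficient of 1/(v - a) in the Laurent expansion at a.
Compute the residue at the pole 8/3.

The residue is 29390/5967.

At the order-1 pole 8/3 set g(v) = (v - (8/3))*f(v) = v**2/3 + 5*v/13 + 26/17.
Simple pole: residue = g(a) at a = 8/3, which is 29390/5967.


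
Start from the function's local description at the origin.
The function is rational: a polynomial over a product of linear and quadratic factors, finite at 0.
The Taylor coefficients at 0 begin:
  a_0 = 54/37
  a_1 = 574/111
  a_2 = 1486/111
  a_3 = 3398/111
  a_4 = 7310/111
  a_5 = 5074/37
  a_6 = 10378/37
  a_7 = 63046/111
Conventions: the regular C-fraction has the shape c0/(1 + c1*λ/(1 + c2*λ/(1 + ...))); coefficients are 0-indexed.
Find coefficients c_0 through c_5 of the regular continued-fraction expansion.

The regular C-fraction coefficients are [54/37, -287/81, 22186/23247, -2609658/3183691, 17363500/178697137, -11093/16109].

Taylor coefficients (read off): a_0 = 54/37, a_1 = 574/111, a_2 = 1486/111, a_3 = 3398/111, a_4 = 7310/111, a_5 = 5074/37.
c0 = a_0 = 54/37. Peel one level at a time: if S = 1 + c*λ/S' with S'(0) = 1, then c is the λ-coefficient of S and S' = c*λ/(S - 1).
S_1 = c0/f = 1 + (-287/81)*λ + (22186/6561)*λ^2 + ...; c1 = -287/81.
S_2 = c1*λ/(S_1 - 1) = 1 + (22186/23247)*λ + (64436/82369)*λ^2 + ...; c2 = 22186/23247.
S_3 = c2*λ/(S_2 - 1) = 1 + (-2609658/3183691)*λ + (9801000/123054649)*λ^2 + ...; c3 = -2609658/3183691.
S_4 = c3*λ/(S_3 - 1) = 1 + (17363500/178697137)*λ + (17363500/259499881)*λ^2 + ...; c4 = 17363500/178697137.
S_5 = c4*λ/(S_4 - 1) = 1 + (-11093/16109)*λ + ...; c5 = -11093/16109.


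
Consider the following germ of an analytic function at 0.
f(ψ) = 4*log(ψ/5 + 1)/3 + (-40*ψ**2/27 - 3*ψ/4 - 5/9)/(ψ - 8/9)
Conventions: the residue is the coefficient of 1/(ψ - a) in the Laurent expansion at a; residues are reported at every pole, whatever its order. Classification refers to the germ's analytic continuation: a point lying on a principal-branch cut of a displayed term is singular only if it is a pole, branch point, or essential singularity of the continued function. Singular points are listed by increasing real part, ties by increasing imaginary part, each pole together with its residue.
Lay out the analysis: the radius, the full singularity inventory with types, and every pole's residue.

Denominator factor (ψ - 8/9): pole of order 1 at 8/9, modulus 8/9.
Branch term (4/3)*log(1 - ψ/(-5)): its argument vanishes at ψ = -5, a logarithmic branch point, modulus 5.
The radius of convergence is the smallest modulus among the singular points: 8/9.
The branch term is analytic at 8/9 and contributes nothing to the residue; only the rational part matters.
At the order-1 pole 8/9 set g(ψ) = (ψ - (8/9))*(rational part) = -40*ψ**2/27 - 3*ψ/4 - 5/9.
Simple pole: residue = g(a) at a = 8/9, which is -5233/2187.
List the singular points by increasing real part (a conjugate pair: the negative imaginary part first).

Radius of convergence at 0: 8/9.
At -5: a logarithmic branch point.
At 8/9: a pole of order 1; residue -5233/2187.


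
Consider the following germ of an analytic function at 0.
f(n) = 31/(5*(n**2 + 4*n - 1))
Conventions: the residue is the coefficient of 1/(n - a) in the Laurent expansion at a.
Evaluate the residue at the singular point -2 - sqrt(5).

The residue is -(31/50)*sqrt(5).

The factor n**2 + 4*n - 1 splits as (n - a)(n - a') with a = -2 - sqrt(5), a' = -2 + sqrt(5). At the order-1 pole a set g(n) = (n - a)*f(n) = [31/5] / (n - a').
Simple pole: residue = g(a) at a = -2 - sqrt(5), which is -(31/50)*sqrt(5).


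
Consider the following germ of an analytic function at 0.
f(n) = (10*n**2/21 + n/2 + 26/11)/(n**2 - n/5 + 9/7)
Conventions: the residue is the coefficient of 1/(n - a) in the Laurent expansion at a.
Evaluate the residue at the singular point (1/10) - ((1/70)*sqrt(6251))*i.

The factor n**2 - n/5 + 9/7 splits as (n - a)(n - a') with a = (1/10) - ((1/70)*sqrt(6251))*i, a' = (1/10) + ((1/70)*sqrt(6251))*i. At the order-1 pole a set g(n) = (n - a)*f(n) = [10*n**2/21 + n/2 + 26/11] / (n - a').
Simple pole: residue = g(a) at a = (1/10) - ((1/70)*sqrt(6251))*i, which is (25/84) + ((58565/5775924)*sqrt(6251))*i.

The residue is (25/84) + ((58565/5775924)*sqrt(6251))*i.


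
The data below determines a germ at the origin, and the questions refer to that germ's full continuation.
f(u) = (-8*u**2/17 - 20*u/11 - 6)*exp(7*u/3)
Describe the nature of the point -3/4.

There is no denominator, hence no pole anywhere.
The factor exp(7*u/3) is entire.
So the germ continues analytically to -3/4.

The point is a regular point.


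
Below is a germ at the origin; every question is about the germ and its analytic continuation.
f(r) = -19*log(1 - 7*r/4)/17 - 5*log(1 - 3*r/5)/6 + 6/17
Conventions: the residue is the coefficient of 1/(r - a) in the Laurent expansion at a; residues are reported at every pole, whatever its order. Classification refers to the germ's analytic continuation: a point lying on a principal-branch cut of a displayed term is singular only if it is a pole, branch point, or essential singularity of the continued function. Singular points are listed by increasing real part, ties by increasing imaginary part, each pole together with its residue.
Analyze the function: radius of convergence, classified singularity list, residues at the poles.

Branch term (-19/17)*log(1 - r/(4/7)): its argument vanishes at r = 4/7, a logarithmic branch point, modulus 4/7.
Branch term (-5/6)*log(1 - r/(5/3)): its argument vanishes at r = 5/3, a logarithmic branch point, modulus 5/3.
The radius of convergence is the smallest modulus among the singular points: 4/7.
List the singular points by increasing real part (a conjugate pair: the negative imaginary part first).

Radius of convergence at 0: 4/7.
At 4/7: a logarithmic branch point.
At 5/3: a logarithmic branch point.


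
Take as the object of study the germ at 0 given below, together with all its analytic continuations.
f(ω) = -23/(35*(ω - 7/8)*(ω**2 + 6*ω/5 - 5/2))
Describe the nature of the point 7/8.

The denominator factor ω - 7/8 vanishes at 7/8 and appears to the power 1; the numerator there equals -23/35, nonzero, and no other factor vanishes.
Hence a pole whose order is the multiplicity, 1.

The point is a pole of order 1.


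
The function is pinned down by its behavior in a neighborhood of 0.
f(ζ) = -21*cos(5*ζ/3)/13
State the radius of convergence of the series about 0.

The radius of convergence is infinite.

The factor cos(5*ζ/3) is entire and contributes no finite singular point.
The polynomial part has no poles.
No finite singular points: the Taylor series at 0 converges everywhere.


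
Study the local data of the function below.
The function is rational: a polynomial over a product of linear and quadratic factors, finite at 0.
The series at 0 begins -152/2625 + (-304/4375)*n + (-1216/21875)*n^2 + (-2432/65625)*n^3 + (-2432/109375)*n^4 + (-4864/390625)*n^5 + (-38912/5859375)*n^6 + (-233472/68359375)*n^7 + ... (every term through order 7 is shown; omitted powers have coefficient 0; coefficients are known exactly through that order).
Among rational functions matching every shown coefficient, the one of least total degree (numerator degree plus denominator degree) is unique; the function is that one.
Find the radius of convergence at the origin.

The radius of convergence is 5/2.

No rational of total degree below 3 reproduces all 8 coefficients; solving the [0/3] Pade equations on them gives f(n) = 19/(21*(n - 5/2)**3), whose expansion matches every shown term.
Denominator factor (n - 5/2)^3: pole of order 3 at 5/2, modulus 5/2.
The radius of convergence is the smallest modulus among the singular points: 5/2.


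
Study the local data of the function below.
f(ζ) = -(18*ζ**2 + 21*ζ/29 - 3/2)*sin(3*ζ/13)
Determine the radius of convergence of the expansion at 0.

The factor -sin(3*ζ/13) is entire and contributes no finite singular point.
The polynomial part has no poles.
No finite singular points: the Taylor series at 0 converges everywhere.

The radius of convergence is infinite.


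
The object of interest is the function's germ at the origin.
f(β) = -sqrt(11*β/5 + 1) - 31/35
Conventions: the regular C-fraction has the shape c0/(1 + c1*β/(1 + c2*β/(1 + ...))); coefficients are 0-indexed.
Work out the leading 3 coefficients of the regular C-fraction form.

The regular C-fraction coefficients are [-66/35, -7/12, 17/15].

Taylor coefficients (expand at 0): a_0 = -66/35, a_1 = -11/10, a_2 = 121/200.
c0 = a_0 = -66/35. Peel one level at a time: if S = 1 + c*β/S' with S'(0) = 1, then c is the β-coefficient of S and S' = c*β/(S - 1).
S_1 = c0/f = 1 + (-7/12)*β + (119/180)*β^2 + ...; c1 = -7/12.
S_2 = c1*β/(S_1 - 1) = 1 + (17/15)*β + ...; c2 = 17/15.


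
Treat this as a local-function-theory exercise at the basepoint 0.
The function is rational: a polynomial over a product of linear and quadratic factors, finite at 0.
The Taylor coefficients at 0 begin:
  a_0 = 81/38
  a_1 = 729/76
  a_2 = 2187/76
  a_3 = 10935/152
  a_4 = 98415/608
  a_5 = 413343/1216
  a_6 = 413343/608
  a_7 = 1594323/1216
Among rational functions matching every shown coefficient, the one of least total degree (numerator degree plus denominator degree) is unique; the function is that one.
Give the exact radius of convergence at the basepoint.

No rational of total degree below 3 reproduces all 8 coefficients; solving the [0/3] Pade equations on them gives f(d) = -12/(19*(d - 2/3)**3), whose expansion matches every shown term.
Denominator factor (d - 2/3)^3: pole of order 3 at 2/3, modulus 2/3.
The radius of convergence is the smallest modulus among the singular points: 2/3.

The radius of convergence is 2/3.


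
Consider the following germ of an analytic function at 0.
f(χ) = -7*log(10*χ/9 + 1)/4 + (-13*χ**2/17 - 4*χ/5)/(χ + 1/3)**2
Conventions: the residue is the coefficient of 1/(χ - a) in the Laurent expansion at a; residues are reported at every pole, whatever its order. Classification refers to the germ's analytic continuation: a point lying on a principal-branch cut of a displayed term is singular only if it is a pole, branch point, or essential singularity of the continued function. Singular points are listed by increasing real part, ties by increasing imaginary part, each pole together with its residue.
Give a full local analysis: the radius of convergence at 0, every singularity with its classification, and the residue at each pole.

Radius of convergence at 0: 1/3.
At -9/10: a logarithmic branch point.
At -1/3: a pole of order 2; residue -74/255.

Denominator factor (χ + 1/3)^2: pole of order 2 at -1/3, modulus 1/3.
Branch term (-7/4)*log(1 - χ/(-9/10)): its argument vanishes at χ = -9/10, a logarithmic branch point, modulus 9/10.
The radius of convergence is the smallest modulus among the singular points: 1/3.
The branch term is analytic at -1/3 and contributes nothing to the residue; only the rational part matters.
At the order-2 pole -1/3 set g(χ) = (χ - (-1/3))^2*(rational part) = -13*χ**2/17 - 4*χ/5.
Order-2 pole: residue = g'(a); g'(-1/3) = -74/255, so the residue is -74/255.
List the singular points by increasing real part (a conjugate pair: the negative imaginary part first).


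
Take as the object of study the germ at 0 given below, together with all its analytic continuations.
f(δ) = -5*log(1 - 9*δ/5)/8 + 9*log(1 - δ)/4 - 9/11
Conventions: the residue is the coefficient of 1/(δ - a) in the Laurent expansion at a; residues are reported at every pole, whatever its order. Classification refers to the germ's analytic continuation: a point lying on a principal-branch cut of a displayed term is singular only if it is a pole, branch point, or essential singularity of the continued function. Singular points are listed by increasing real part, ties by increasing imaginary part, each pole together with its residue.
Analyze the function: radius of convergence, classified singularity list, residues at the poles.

Branch term (-5/8)*log(1 - δ/(5/9)): its argument vanishes at δ = 5/9, a logarithmic branch point, modulus 5/9.
Branch term (9/4)*log(1 - δ/(1)): its argument vanishes at δ = 1, a logarithmic branch point, modulus 1.
The radius of convergence is the smallest modulus among the singular points: 5/9.
List the singular points by increasing real part (a conjugate pair: the negative imaginary part first).

Radius of convergence at 0: 5/9.
At 5/9: a logarithmic branch point.
At 1: a logarithmic branch point.


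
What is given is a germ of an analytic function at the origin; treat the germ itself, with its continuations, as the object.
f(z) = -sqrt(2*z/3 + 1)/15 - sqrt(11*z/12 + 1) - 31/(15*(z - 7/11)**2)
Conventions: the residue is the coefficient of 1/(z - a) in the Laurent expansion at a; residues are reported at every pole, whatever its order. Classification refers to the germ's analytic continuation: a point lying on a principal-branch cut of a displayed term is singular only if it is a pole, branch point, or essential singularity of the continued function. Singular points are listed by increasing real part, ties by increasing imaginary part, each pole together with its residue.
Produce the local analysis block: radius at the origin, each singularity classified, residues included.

Radius of convergence at 0: 7/11.
At -3/2: an algebraic (square-root) branch point.
At -12/11: an algebraic (square-root) branch point.
At 7/11: a pole of order 2; residue 0.

Denominator factor (z - 7/11)^2: pole of order 2 at 7/11, modulus 7/11.
Branch term (-1/15)*sqrt(1 - z/(-3/2)): its argument vanishes at z = -3/2, a square-root branch point, modulus 3/2.
Branch term (-1)*sqrt(1 - z/(-12/11)): its argument vanishes at z = -12/11, a square-root branch point, modulus 12/11.
The radius of convergence is the smallest modulus among the singular points: 7/11.
The branch terms are analytic at 7/11 and contribute nothing to the residue; only the rational part matters.
At the order-2 pole 7/11 set g(z) = (z - (7/11))^2*(rational part) = -31/15.
Order-2 pole: residue = g'(a); g'(7/11) = 0, so the residue is 0.
List the singular points by increasing real part (a conjugate pair: the negative imaginary part first).


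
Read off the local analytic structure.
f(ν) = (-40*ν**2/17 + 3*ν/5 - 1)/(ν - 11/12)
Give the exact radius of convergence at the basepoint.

The radius of convergence is 11/12.

Denominator factor (ν - 11/12): pole of order 1 at 11/12, modulus 11/12.
The radius of convergence is the smallest modulus among the singular points: 11/12.


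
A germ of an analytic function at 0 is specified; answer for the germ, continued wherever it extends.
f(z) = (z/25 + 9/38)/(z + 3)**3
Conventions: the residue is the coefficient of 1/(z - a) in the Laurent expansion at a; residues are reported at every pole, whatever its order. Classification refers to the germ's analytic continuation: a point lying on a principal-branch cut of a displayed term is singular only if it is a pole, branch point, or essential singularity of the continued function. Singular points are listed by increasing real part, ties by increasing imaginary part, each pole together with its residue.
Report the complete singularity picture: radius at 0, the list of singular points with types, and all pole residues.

Denominator factor (z + 3)^3: pole of order 3 at -3, modulus 3.
The radius of convergence is the smallest modulus among the singular points: 3.
At the order-3 pole -3 set g(z) = (z - (-3))^3*f(z) = z/25 + 9/38.
Order-3 pole: residue = g''(a)/2; g''(-3) = 0, so the residue is 0.

Radius of convergence at 0: 3.
At -3: a pole of order 3; residue 0.


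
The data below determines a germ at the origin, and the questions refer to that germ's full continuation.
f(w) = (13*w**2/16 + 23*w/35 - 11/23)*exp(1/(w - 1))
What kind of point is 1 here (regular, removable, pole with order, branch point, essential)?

The exponent 1/(w - (1)) has a pole at 1, so exp(1/(w - (1))) takes every nonzero value near it: an essential singularity (not a pole of any order).

The point is an essential singularity.


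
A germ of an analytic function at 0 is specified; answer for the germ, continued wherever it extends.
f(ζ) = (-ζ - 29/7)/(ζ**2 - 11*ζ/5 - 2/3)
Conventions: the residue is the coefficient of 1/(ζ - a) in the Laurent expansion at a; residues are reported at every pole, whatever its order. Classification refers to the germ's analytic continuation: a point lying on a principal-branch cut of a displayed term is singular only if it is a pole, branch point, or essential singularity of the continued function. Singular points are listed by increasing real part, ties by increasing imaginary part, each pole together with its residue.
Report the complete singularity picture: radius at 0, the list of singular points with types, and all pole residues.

Denominator factor (ζ**2 - 11*ζ/5 - 2/3): discriminant 563/75, real irrational roots 11/10 + (1/30)*sqrt(1689) and 11/10 - (1/30)*sqrt(1689); poles of order 1, moduli 11/10 + (1/30)*sqrt(1689) and -11/10 + (1/30)*sqrt(1689).
The radius of convergence is the smallest modulus among the singular points: -11/10 + (1/30)*sqrt(1689).
The factor ζ**2 - 11*ζ/5 - 2/3 splits as (ζ - a)(ζ - a') with a = 11/10 - (1/30)*sqrt(1689), a' = 11/10 + (1/30)*sqrt(1689). At the order-1 pole a set g(ζ) = (ζ - a)*f(ζ) = [-ζ - 29/7] / (ζ - a').
Simple pole: residue = g(a) at a = 11/10 - (1/30)*sqrt(1689), which is -1/2 + (367/7882)*sqrt(1689).
The factor ζ**2 - 11*ζ/5 - 2/3 splits as (ζ - a)(ζ - a') with a = 11/10 + (1/30)*sqrt(1689), a' = 11/10 - (1/30)*sqrt(1689). At the order-1 pole a set g(ζ) = (ζ - a)*f(ζ) = [-ζ - 29/7] / (ζ - a').
Simple pole: residue = g(a) at a = 11/10 + (1/30)*sqrt(1689), which is -1/2 - (367/7882)*sqrt(1689).
List the singular points by increasing real part (a conjugate pair: the negative imaginary part first).

Radius of convergence at 0: -11/10 + (1/30)*sqrt(1689).
At 11/10 - (1/30)*sqrt(1689): a pole of order 1; residue -1/2 + (367/7882)*sqrt(1689).
At 11/10 + (1/30)*sqrt(1689): a pole of order 1; residue -1/2 - (367/7882)*sqrt(1689).


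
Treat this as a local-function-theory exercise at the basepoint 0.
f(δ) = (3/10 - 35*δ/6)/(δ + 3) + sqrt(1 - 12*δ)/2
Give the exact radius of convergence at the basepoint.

Denominator factor (δ + 3): pole of order 1 at -3, modulus 3.
Branch term (1/2)*sqrt(1 - δ/(1/12)): its argument vanishes at δ = 1/12, a square-root branch point, modulus 1/12.
The radius of convergence is the smallest modulus among the singular points: 1/12.

The radius of convergence is 1/12.


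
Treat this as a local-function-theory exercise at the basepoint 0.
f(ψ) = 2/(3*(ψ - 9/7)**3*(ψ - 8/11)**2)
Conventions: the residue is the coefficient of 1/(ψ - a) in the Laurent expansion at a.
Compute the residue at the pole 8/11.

The residue is -70306082/3418801.

At the order-2 pole 8/11 set g(ψ) = (ψ - (8/11))^2*f(ψ) = 2/(3*(ψ - 9/7)**3).
Order-2 pole: residue = g'(a); g'(8/11) = -70306082/3418801, so the residue is -70306082/3418801.


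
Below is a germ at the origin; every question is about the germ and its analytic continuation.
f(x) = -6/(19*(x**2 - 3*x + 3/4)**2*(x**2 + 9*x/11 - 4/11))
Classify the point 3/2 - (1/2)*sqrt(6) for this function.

The point is a pole of order 2.

The denominator factor x**2 - 3*x + 3/4 vanishes at 3/2 - (1/2)*sqrt(6) and appears to the power 2; the numerator there equals -6/19, nonzero, and no other factor vanishes.
Hence a pole whose order is the multiplicity, 2.


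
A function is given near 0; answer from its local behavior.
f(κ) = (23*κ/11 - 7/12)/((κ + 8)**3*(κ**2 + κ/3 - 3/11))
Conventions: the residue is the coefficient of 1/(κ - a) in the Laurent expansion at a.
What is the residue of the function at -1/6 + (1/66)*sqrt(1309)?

The residue is 17128991/6545082700 - (12297433/194716210325)*sqrt(1309).

The factor κ**2 + κ/3 - 3/11 splits as (κ - a)(κ - a') with a = -1/6 + (1/66)*sqrt(1309), a' = -1/6 - (1/66)*sqrt(1309). At the order-1 pole a set g(κ) = (κ - a)*f(κ) = [(23*κ/11 - 7/12)/(κ + 8)**3] / (κ - a').
Simple pole: residue = g(a) at a = -1/6 + (1/66)*sqrt(1309), which is 17128991/6545082700 - (12297433/194716210325)*sqrt(1309).


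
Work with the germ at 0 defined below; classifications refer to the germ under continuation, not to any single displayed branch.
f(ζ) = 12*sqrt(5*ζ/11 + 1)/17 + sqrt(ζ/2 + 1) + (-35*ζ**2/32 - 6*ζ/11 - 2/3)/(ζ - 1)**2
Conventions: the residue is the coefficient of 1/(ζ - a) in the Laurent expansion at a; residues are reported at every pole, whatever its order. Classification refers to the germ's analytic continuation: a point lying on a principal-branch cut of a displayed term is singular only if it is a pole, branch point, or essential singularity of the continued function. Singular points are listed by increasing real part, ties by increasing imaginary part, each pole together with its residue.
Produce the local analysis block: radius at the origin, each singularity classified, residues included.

Denominator factor (ζ - 1)^2: pole of order 2 at 1, modulus 1.
Branch term (1)*sqrt(1 - ζ/(-2)): its argument vanishes at ζ = -2, a square-root branch point, modulus 2.
Branch term (12/17)*sqrt(1 - ζ/(-11/5)): its argument vanishes at ζ = -11/5, a square-root branch point, modulus 11/5.
The radius of convergence is the smallest modulus among the singular points: 1.
The branch terms are analytic at 1 and contribute nothing to the residue; only the rational part matters.
At the order-2 pole 1 set g(ζ) = (ζ - (1))^2*(rational part) = -35*ζ**2/32 - 6*ζ/11 - 2/3.
Order-2 pole: residue = g'(a); g'(1) = -481/176, so the residue is -481/176.
List the singular points by increasing real part (a conjugate pair: the negative imaginary part first).

Radius of convergence at 0: 1.
At -11/5: an algebraic (square-root) branch point.
At -2: an algebraic (square-root) branch point.
At 1: a pole of order 2; residue -481/176.


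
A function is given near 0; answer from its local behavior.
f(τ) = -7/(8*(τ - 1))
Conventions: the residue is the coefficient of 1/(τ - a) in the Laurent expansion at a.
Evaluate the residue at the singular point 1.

At the order-1 pole 1 set g(τ) = (τ - (1))*f(τ) = -7/8.
Simple pole: residue = g(a) at a = 1, which is -7/8.

The residue is -7/8.


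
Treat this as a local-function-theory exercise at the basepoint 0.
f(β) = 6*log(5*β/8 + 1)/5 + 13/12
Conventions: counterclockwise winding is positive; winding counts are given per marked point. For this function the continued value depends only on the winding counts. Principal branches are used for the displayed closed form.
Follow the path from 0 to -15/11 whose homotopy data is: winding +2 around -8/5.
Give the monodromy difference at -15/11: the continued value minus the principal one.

Continued minus principal equals (24/5)*pi*i.

The rational part is single-valued and drops out of the difference; each branch term changes only by its own monodromy.
(6/5)*log(1 - β/(-8/5)): each positive loop around -8/5 adds 2*pi*i to the log, so winding +2 contributes (6/5)*(2)*2*pi*i = (24/5)*pi*i.
Summing the contributions at β = -15/11 gives (24/5)*pi*i.


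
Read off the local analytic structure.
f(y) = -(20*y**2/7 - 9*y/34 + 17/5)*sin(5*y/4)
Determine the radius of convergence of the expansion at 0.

The factor -sin(5*y/4) is entire and contributes no finite singular point.
The polynomial part has no poles.
No finite singular points: the Taylor series at 0 converges everywhere.

The radius of convergence is infinite.


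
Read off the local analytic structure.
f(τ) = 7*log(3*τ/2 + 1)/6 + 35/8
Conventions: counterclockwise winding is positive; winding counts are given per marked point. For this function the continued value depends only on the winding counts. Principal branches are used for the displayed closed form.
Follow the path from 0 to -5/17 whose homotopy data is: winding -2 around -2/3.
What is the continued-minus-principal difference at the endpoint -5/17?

Continued minus principal equals -(14/3)*pi*i.

The rational part is single-valued and drops out of the difference; each branch term changes only by its own monodromy.
(7/6)*log(1 - τ/(-2/3)): each positive loop around -2/3 adds 2*pi*i to the log, so winding -2 contributes (7/6)*(-2)*2*pi*i = -(14/3)*pi*i.
Summing the contributions at τ = -5/17 gives -(14/3)*pi*i.


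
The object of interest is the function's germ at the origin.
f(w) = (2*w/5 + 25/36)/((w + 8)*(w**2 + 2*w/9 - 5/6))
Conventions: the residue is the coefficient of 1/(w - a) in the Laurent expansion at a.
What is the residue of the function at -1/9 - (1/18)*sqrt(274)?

The factor w**2 + 2*w/9 - 5/6 splits as (w - a)(w - a') with a = -1/9 - (1/18)*sqrt(274), a' = -1/9 + (1/18)*sqrt(274). At the order-1 pole a set g(w) = (w - a)*f(w) = [(2*w/5 + 25/36)/(w + 8)] / (w - a').
Simple pole: residue = g(a) at a = -1/9 - (1/18)*sqrt(274), which is 451/22100 - (7759/3027700)*sqrt(274).

The residue is 451/22100 - (7759/3027700)*sqrt(274).


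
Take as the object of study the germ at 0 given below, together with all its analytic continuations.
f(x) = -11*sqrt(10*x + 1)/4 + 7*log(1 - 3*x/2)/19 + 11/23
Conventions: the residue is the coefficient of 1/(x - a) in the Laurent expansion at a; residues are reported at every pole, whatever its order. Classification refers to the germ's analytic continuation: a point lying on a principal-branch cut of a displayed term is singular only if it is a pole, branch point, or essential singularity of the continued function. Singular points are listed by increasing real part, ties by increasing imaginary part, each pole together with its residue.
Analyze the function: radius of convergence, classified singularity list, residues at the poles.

Branch term (7/19)*log(1 - x/(2/3)): its argument vanishes at x = 2/3, a logarithmic branch point, modulus 2/3.
Branch term (-11/4)*sqrt(1 - x/(-1/10)): its argument vanishes at x = -1/10, a square-root branch point, modulus 1/10.
The radius of convergence is the smallest modulus among the singular points: 1/10.
List the singular points by increasing real part (a conjugate pair: the negative imaginary part first).

Radius of convergence at 0: 1/10.
At -1/10: an algebraic (square-root) branch point.
At 2/3: a logarithmic branch point.


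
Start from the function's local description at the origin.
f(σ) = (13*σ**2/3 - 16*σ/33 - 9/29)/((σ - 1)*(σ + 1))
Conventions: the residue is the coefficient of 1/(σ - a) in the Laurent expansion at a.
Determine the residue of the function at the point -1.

At the order-1 pole -1 set g(σ) = (σ - (-1))*f(σ) = (13*σ**2/3 - 16*σ/33 - 9/29)/(σ - 1).
Simple pole: residue = g(a) at a = -1, which is -719/319.

The residue is -719/319.


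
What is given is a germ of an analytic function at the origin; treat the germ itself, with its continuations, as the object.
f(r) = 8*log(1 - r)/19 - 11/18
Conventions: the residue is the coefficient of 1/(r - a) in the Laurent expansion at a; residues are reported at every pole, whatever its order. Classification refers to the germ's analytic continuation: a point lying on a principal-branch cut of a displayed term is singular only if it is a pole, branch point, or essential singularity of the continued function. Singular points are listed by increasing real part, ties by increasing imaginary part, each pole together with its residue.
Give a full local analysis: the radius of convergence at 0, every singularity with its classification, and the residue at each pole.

Branch term (8/19)*log(1 - r/(1)): its argument vanishes at r = 1, a logarithmic branch point, modulus 1.
The radius of convergence is the smallest modulus among the singular points: 1.

Radius of convergence at 0: 1.
At 1: a logarithmic branch point.


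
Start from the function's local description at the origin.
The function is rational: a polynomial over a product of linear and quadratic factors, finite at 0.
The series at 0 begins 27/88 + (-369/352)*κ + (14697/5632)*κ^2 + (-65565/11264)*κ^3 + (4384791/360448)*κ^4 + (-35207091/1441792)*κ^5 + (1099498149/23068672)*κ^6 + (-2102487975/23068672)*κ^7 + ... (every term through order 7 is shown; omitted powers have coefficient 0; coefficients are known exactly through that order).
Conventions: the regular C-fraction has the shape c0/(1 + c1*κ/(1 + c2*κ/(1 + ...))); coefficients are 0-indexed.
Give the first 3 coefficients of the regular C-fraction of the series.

Taylor coefficients (read off): a_0 = 27/88, a_1 = -369/352, a_2 = 14697/5632.
c0 = a_0 = 27/88. Peel one level at a time: if S = 1 + c*κ/S' with S'(0) = 1, then c is the κ-coefficient of S and S' = c*κ/(S - 1).
S_1 = c0/f = 1 + (41/12)*κ + (1825/576)*κ^2 + ...; c1 = 41/12.
S_2 = c1*κ/(S_1 - 1) = 1 + (-1825/1968)*κ + ...; c2 = -1825/1968.

The regular C-fraction coefficients are [27/88, 41/12, -1825/1968].


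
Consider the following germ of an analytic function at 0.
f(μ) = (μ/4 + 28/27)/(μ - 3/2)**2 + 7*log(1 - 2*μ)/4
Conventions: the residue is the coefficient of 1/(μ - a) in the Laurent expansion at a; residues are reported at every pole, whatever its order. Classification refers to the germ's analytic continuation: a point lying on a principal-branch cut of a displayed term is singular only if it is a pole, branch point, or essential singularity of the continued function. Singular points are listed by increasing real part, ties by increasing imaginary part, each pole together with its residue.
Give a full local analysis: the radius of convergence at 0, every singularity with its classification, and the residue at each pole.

Radius of convergence at 0: 1/2.
At 1/2: a logarithmic branch point.
At 3/2: a pole of order 2; residue 1/4.

Denominator factor (μ - 3/2)^2: pole of order 2 at 3/2, modulus 3/2.
Branch term (7/4)*log(1 - μ/(1/2)): its argument vanishes at μ = 1/2, a logarithmic branch point, modulus 1/2.
The radius of convergence is the smallest modulus among the singular points: 1/2.
The branch term is analytic at 3/2 and contributes nothing to the residue; only the rational part matters.
At the order-2 pole 3/2 set g(μ) = (μ - (3/2))^2*(rational part) = μ/4 + 28/27.
Order-2 pole: residue = g'(a); g'(3/2) = 1/4, so the residue is 1/4.
List the singular points by increasing real part (a conjugate pair: the negative imaginary part first).


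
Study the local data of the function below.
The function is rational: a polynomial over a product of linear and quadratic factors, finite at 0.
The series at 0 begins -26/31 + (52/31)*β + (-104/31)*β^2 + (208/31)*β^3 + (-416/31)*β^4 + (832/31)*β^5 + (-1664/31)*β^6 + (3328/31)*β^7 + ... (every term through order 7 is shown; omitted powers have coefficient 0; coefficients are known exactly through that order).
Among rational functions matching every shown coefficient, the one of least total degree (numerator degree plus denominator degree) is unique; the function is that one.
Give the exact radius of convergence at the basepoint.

No rational of total degree below 1 reproduces all 8 coefficients; solving the [0/1] Pade equations on them gives f(β) = -13/(31*(β + 1/2)), whose expansion matches every shown term.
Denominator factor (β + 1/2): pole of order 1 at -1/2, modulus 1/2.
The radius of convergence is the smallest modulus among the singular points: 1/2.

The radius of convergence is 1/2.


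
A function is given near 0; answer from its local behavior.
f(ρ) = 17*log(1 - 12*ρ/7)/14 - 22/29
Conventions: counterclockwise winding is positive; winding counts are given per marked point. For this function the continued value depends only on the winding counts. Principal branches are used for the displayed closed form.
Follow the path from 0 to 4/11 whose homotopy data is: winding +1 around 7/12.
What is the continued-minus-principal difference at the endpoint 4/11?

Continued minus principal equals (17/7)*pi*i.

The rational part is single-valued and drops out of the difference; each branch term changes only by its own monodromy.
(17/14)*log(1 - ρ/(7/12)): each positive loop around 7/12 adds 2*pi*i to the log, so winding +1 contributes (17/14)*(1)*2*pi*i = (17/7)*pi*i.
Summing the contributions at ρ = 4/11 gives (17/7)*pi*i.


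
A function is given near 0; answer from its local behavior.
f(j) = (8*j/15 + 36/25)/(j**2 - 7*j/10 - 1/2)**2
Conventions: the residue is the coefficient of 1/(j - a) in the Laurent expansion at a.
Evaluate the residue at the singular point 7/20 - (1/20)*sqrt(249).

The factor j**2 - 7*j/10 - 1/2 splits as (j - a)(j - a') with a = 7/20 - (1/20)*sqrt(249), a' = 7/20 + (1/20)*sqrt(249). At the order-2 pole a set g(j) = (j - a)^2*f(j) = [8*j/15 + 36/25] / (j - a')^2.
Order-2 pole: residue = g'(a); g'(7/20 - (1/20)*sqrt(249)) = (9760/186003)*sqrt(249), so the residue is (9760/186003)*sqrt(249).

The residue is (9760/186003)*sqrt(249).
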